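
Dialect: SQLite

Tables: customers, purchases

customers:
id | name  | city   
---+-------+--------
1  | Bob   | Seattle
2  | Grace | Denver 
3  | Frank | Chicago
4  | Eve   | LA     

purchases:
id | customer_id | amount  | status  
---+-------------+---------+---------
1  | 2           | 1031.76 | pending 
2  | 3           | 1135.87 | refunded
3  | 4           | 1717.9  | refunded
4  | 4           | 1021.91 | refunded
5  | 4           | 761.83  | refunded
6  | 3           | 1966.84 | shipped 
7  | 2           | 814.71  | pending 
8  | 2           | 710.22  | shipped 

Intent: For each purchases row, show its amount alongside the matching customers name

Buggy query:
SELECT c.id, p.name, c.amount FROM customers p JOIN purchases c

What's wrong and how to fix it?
Bug: JOIN with no ON clause produces a cartesian product; every purchases row pairs with every customers row

Fix: Add ON c.customer_id = p.id to the JOIN

Corrected query:
SELECT c.id, p.name, c.amount FROM customers p JOIN purchases c ON c.customer_id = p.id

Result:
id | name  | amount 
---+-------+--------
1  | Grace | 1031.76
2  | Frank | 1135.87
3  | Eve   | 1717.9 
4  | Eve   | 1021.91
5  | Eve   | 761.83 
6  | Frank | 1966.84
7  | Grace | 814.71 
8  | Grace | 710.22 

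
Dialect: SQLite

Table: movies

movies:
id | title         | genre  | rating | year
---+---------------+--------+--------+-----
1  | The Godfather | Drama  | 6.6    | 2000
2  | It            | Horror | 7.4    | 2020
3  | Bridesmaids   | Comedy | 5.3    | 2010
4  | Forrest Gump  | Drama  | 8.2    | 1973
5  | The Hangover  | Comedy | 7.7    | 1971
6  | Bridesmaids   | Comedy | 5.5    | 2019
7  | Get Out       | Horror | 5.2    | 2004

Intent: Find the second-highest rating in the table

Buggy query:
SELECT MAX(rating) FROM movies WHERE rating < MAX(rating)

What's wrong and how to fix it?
Bug: MAX(rating) on the right of the comparison is an aggregate-in-WHERE error

Fix: Compute the overall MAX in a subquery, then take MAX of rows below it

Corrected query:
SELECT MAX(rating) FROM movies WHERE rating < (SELECT MAX(rating) FROM movies)

Result:
MAX(rating)
-----------
7.7        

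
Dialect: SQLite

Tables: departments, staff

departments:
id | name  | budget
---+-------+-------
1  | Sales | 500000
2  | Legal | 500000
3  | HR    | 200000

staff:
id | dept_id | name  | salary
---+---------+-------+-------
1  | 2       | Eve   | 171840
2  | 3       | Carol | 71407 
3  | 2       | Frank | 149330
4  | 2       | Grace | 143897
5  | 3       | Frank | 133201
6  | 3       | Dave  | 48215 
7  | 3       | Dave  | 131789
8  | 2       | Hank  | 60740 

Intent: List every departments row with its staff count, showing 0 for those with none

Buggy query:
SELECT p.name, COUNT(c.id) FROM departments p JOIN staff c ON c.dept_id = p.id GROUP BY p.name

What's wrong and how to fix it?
Bug: An inner join excludes parents with zero children

Fix: Switch to LEFT JOIN to retain unmatched parent rows

Corrected query:
SELECT p.name, COUNT(c.id) FROM departments p LEFT JOIN staff c ON c.dept_id = p.id GROUP BY p.name

Result:
name  | COUNT(c.id)
------+------------
HR    | 4          
Legal | 4          
Sales | 0          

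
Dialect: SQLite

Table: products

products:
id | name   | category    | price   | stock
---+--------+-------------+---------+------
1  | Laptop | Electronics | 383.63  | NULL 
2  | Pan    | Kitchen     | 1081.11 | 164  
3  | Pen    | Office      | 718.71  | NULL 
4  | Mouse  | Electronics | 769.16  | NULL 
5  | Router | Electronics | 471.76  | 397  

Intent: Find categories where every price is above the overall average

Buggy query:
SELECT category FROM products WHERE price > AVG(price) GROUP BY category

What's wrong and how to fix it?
Bug: WHERE evaluates per row before aggregation, so AVG() is unavailable

Fix: Use a subquery for AVG and a HAVING MIN(...) filter so the condition holds for every row in the group

Corrected query:
SELECT category FROM products GROUP BY category HAVING MIN(price) > (SELECT AVG(price) FROM products)

Result:
category
--------
Kitchen 
Office  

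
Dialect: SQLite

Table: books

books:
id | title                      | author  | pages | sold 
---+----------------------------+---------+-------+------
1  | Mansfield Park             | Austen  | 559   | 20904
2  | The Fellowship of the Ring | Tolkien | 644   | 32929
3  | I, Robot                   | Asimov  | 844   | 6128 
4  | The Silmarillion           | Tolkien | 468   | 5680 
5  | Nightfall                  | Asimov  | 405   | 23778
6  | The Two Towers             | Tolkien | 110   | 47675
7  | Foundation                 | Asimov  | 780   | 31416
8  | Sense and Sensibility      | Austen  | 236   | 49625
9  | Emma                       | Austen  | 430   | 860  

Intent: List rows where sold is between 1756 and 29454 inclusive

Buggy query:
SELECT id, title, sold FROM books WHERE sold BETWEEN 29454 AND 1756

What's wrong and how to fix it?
Bug: BETWEEN expects the lower bound first; with 29454 AND 1756 the range is empty

Fix: Write BETWEEN 1756 AND 29454

Corrected query:
SELECT id, title, sold FROM books WHERE sold BETWEEN 1756 AND 29454

Result:
id | title            | sold 
---+------------------+------
1  | Mansfield Park   | 20904
3  | I, Robot         | 6128 
4  | The Silmarillion | 5680 
5  | Nightfall        | 23778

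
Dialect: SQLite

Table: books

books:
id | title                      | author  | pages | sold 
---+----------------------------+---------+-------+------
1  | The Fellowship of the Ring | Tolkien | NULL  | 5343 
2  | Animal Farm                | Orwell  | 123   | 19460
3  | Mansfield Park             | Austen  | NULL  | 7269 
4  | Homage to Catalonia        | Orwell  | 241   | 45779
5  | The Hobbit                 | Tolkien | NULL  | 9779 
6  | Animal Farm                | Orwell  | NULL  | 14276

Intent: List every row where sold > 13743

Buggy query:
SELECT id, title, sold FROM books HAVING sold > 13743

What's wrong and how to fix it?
Bug: HAVING filters the output of aggregation, but this query has no GROUP BY and no aggregate functions, so SQLite rejects it (HAVING clause on a non-aggregate query); the condition here is per row

Fix: Replace HAVING with WHERE since the condition applies to individual rows

Corrected query:
SELECT id, title, sold FROM books WHERE sold > 13743

Result:
id | title               | sold 
---+---------------------+------
2  | Animal Farm         | 19460
4  | Homage to Catalonia | 45779
6  | Animal Farm         | 14276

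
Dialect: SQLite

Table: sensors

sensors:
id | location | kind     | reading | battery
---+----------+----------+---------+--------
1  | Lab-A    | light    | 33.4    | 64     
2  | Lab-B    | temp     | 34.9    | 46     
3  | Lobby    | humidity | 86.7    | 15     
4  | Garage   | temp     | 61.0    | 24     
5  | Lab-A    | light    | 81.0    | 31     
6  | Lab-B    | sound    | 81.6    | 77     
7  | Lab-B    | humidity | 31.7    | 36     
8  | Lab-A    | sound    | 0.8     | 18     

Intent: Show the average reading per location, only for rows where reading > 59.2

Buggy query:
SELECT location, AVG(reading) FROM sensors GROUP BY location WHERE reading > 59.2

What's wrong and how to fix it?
Bug: Row-level WHERE must come before GROUP BY in the clause order

Fix: Place WHERE between FROM and GROUP BY

Corrected query:
SELECT location, AVG(reading) FROM sensors WHERE reading > 59.2 GROUP BY location

Result:
location | AVG(reading)
---------+-------------
Garage   | 61          
Lab-A    | 81          
Lab-B    | 81.6        
Lobby    | 86.7        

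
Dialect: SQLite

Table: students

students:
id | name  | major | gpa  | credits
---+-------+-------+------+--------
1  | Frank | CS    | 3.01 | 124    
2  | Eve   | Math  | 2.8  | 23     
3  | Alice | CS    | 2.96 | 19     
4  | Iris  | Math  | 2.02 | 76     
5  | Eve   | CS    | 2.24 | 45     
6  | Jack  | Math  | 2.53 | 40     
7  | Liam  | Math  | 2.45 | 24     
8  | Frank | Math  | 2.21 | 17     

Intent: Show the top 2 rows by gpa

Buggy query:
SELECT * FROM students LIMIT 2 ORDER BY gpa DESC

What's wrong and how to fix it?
Bug: LIMIT must come after ORDER BY

Fix: Swap the clauses: ORDER BY first, then LIMIT

Corrected query:
SELECT * FROM students ORDER BY gpa DESC LIMIT 2

Result:
id | name  | major | gpa  | credits
---+-------+-------+------+--------
1  | Frank | CS    | 3.01 | 124    
3  | Alice | CS    | 2.96 | 19     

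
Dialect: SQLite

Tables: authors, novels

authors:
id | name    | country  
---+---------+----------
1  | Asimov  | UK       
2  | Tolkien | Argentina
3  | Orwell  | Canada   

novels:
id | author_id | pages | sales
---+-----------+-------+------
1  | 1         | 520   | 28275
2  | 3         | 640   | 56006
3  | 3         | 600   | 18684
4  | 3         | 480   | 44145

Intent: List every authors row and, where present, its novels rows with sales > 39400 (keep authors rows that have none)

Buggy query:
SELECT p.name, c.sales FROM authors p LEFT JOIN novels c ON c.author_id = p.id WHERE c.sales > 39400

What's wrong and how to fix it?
Bug: Filtering c.sales in WHERE discards the NULL rows produced by LEFT JOIN, turning it into an inner join

Fix: Move the right-table condition into the ON clause so unmatched parents are kept

Corrected query:
SELECT p.name, c.sales FROM authors p LEFT JOIN novels c ON c.author_id = p.id AND c.sales > 39400

Result:
name    | sales
--------+------
Asimov  | NULL 
Tolkien | NULL 
Orwell  | 44145
Orwell  | 56006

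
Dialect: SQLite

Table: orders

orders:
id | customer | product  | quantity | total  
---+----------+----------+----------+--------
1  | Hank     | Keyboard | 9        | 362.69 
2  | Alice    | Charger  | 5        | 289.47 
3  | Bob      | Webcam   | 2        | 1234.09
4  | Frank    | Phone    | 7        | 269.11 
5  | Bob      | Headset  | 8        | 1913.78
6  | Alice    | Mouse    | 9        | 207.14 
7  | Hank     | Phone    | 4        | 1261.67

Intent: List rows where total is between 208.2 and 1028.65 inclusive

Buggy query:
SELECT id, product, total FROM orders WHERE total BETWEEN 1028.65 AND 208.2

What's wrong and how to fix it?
Bug: The bounds are reversed; BETWEEN a AND b requires a <= b to match anything

Fix: Write BETWEEN 208.2 AND 1028.65

Corrected query:
SELECT id, product, total FROM orders WHERE total BETWEEN 208.2 AND 1028.65

Result:
id | product  | total 
---+----------+-------
1  | Keyboard | 362.69
2  | Charger  | 289.47
4  | Phone    | 269.11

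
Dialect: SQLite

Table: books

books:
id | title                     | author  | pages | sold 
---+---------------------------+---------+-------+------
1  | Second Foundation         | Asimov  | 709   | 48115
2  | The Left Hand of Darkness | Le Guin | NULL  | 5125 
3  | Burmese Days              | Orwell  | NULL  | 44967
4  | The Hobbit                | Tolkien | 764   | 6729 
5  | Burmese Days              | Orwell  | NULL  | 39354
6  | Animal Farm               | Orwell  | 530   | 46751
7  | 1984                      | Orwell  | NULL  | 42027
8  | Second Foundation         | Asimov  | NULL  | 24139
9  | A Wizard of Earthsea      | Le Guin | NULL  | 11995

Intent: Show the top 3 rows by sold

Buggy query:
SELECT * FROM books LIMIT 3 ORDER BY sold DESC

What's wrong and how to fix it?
Bug: ORDER BY cannot follow LIMIT; LIMIT is the final clause

Fix: Sort with ORDER BY, then apply LIMIT

Corrected query:
SELECT * FROM books ORDER BY sold DESC LIMIT 3

Result:
id | title             | author | pages | sold 
---+-------------------+--------+-------+------
1  | Second Foundation | Asimov | 709   | 48115
6  | Animal Farm       | Orwell | 530   | 46751
3  | Burmese Days      | Orwell | NULL  | 44967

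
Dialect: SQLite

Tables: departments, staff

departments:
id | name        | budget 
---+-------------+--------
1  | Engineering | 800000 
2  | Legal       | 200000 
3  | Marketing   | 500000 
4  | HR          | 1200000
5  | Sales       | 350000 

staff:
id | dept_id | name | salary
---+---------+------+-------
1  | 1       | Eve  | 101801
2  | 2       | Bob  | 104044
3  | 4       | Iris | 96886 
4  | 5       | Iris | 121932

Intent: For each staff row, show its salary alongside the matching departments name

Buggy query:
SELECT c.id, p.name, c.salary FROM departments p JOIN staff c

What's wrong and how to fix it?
Bug: JOIN with no ON clause produces a cartesian product; every staff row pairs with every departments row

Fix: Add ON c.dept_id = p.id to the JOIN

Corrected query:
SELECT c.id, p.name, c.salary FROM departments p JOIN staff c ON c.dept_id = p.id

Result:
id | name        | salary
---+-------------+-------
1  | Engineering | 101801
2  | Legal       | 104044
3  | HR          | 96886 
4  | Sales       | 121932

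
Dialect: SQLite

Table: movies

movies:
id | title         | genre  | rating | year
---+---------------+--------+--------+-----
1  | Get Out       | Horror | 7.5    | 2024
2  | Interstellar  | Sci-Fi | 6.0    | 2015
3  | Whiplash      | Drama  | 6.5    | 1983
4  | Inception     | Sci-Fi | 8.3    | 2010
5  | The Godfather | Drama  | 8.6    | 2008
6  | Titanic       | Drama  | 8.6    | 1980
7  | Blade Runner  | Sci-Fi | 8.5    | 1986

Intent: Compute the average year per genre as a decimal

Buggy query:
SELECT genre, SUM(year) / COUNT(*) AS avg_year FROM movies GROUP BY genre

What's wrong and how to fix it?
Bug: SUM(year) and COUNT(*) are both integers; the division truncates the fractional part

Fix: Multiply by 1.0 (or CAST to REAL) to force floating-point division

Corrected query:
SELECT genre, SUM(year) * 1.0 / COUNT(*) AS avg_year FROM movies GROUP BY genre

Result:
genre  | avg_year   
-------+------------
Drama  | 1990.333333
Horror | 2024       
Sci-Fi | 2003.666667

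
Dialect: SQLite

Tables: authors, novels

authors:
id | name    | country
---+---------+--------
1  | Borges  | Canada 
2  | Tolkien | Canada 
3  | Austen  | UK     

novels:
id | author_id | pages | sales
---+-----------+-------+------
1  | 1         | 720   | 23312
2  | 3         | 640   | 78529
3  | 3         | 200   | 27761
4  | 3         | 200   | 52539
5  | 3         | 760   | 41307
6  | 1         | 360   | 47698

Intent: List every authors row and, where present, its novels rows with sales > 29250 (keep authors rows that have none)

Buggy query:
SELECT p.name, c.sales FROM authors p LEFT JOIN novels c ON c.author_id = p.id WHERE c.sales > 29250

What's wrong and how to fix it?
Bug: Filtering c.sales in WHERE discards the NULL rows produced by LEFT JOIN, turning it into an inner join

Fix: Put 'c.sales > 29250' in the JOIN's ON clause instead of WHERE

Corrected query:
SELECT p.name, c.sales FROM authors p LEFT JOIN novels c ON c.author_id = p.id AND c.sales > 29250

Result:
name    | sales
--------+------
Borges  | 47698
Tolkien | NULL 
Austen  | 41307
Austen  | 52539
Austen  | 78529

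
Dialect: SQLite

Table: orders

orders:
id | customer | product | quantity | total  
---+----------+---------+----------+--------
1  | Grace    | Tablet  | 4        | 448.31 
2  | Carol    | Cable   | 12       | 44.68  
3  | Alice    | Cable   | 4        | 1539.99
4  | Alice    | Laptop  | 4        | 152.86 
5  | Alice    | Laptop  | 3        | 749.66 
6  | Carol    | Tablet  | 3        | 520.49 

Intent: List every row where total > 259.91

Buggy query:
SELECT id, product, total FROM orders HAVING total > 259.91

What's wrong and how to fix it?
Bug: This is a non-aggregate query (no GROUP BY, no aggregates), so in SQLite the HAVING clause is invalid here; a row-level condition belongs in WHERE

Fix: Replace HAVING with WHERE since the condition applies to individual rows

Corrected query:
SELECT id, product, total FROM orders WHERE total > 259.91

Result:
id | product | total  
---+---------+--------
1  | Tablet  | 448.31 
3  | Cable   | 1539.99
5  | Laptop  | 749.66 
6  | Tablet  | 520.49 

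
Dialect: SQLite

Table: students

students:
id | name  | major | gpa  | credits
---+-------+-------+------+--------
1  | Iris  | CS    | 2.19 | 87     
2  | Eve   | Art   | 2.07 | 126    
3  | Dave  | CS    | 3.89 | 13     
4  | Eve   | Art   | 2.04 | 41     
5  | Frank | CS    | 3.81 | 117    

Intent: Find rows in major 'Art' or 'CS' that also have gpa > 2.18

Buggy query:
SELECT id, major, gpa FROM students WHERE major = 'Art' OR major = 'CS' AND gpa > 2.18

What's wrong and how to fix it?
Bug: AND binds tighter than OR, so this parses as major = 'Art' OR (major = 'CS' AND gpa > 2.18)

Fix: Add parentheses around the OR so the AND applies to both alternatives

Corrected query:
SELECT id, major, gpa FROM students WHERE (major = 'Art' OR major = 'CS') AND gpa > 2.18

Result:
id | major | gpa 
---+-------+-----
1  | CS    | 2.19
3  | CS    | 3.89
5  | CS    | 3.81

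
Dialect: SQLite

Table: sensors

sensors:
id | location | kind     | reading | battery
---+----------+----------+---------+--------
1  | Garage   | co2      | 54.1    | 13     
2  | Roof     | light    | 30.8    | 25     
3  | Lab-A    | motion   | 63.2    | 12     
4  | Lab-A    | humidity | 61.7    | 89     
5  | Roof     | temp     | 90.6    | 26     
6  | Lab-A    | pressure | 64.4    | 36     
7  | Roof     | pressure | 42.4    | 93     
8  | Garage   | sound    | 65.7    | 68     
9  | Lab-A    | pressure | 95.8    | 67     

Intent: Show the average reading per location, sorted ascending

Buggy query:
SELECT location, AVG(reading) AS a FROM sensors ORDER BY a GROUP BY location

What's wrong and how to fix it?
Bug: GROUP BY must precede ORDER BY

Fix: Move ORDER BY to the end, after GROUP BY

Corrected query:
SELECT location, AVG(reading) AS a FROM sensors GROUP BY location ORDER BY a

Result:
location | a     
---------+-------
Roof     | 54.6  
Garage   | 59.9  
Lab-A    | 71.275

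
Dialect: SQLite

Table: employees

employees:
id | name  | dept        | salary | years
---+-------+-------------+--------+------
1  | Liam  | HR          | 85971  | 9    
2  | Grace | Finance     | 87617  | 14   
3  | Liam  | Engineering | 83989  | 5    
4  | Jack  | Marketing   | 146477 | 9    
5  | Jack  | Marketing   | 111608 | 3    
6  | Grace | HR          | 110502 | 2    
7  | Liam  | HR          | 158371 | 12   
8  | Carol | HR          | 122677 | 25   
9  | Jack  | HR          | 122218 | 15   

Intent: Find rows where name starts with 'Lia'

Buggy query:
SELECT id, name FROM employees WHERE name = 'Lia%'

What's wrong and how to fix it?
Bug: '=' compares the literal string including the % character; pattern matching needs LIKE

Fix: Use LIKE for wildcard pattern matching

Corrected query:
SELECT id, name FROM employees WHERE name LIKE 'Lia%'

Result:
id | name
---+-----
1  | Liam
3  | Liam
7  | Liam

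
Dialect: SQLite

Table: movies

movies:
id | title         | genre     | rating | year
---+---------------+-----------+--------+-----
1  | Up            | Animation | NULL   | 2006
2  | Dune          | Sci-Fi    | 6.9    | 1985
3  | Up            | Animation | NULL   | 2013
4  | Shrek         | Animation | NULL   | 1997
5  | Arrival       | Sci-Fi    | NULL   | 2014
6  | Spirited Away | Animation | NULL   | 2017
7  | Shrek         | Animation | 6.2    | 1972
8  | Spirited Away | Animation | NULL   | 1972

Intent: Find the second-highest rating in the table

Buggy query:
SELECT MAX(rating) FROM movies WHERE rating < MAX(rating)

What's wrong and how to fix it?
Bug: MAX(rating) on the right of the comparison is an aggregate-in-WHERE error

Fix: Compute the overall MAX in a subquery, then take MAX of rows below it

Corrected query:
SELECT MAX(rating) FROM movies WHERE rating < (SELECT MAX(rating) FROM movies)

Result:
MAX(rating)
-----------
6.2        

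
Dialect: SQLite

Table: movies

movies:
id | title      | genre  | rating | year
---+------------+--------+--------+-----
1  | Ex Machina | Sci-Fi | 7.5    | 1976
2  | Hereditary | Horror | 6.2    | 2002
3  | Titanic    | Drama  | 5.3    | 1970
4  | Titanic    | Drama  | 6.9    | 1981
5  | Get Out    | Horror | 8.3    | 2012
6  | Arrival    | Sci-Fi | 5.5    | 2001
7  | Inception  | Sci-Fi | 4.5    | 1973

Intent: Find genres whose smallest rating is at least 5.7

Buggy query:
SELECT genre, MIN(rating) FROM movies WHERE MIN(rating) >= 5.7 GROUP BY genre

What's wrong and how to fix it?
Bug: Aggregates like MIN are computed per group after WHERE runs

Fix: Replace WHERE with HAVING after the GROUP BY

Corrected query:
SELECT genre, MIN(rating) FROM movies GROUP BY genre HAVING MIN(rating) >= 5.7

Result:
genre  | MIN(rating)
-------+------------
Horror | 6.2        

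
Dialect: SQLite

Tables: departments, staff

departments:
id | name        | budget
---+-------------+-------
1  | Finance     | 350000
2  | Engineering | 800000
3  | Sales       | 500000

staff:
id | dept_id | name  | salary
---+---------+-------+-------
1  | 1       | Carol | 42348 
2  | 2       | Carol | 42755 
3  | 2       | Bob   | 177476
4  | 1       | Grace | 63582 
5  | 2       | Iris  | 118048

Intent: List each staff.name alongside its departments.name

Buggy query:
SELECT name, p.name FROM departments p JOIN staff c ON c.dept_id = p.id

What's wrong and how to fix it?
Bug: 'name' exists in both joined tables, so the database can't tell which one is meant

Fix: Qualify the column with its table alias (c.name)

Corrected query:
SELECT c.name, p.name FROM departments p JOIN staff c ON c.dept_id = p.id

Result:
name  | name       
------+------------
Carol | Finance    
Carol | Engineering
Bob   | Engineering
Grace | Finance    
Iris  | Engineering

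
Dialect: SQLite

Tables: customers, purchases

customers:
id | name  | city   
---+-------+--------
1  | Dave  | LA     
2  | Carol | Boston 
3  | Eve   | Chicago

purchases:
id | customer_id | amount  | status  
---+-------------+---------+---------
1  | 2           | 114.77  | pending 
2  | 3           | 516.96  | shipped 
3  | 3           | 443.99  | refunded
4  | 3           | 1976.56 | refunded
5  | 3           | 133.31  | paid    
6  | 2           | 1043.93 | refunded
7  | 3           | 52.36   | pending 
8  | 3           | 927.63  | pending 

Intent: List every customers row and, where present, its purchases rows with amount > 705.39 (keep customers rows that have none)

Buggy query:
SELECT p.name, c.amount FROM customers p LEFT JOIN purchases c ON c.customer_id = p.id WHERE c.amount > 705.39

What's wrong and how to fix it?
Bug: A WHERE condition on the right-hand table after LEFT JOIN drops unmatched parents

Fix: Move the right-table condition into the ON clause so unmatched parents are kept

Corrected query:
SELECT p.name, c.amount FROM customers p LEFT JOIN purchases c ON c.customer_id = p.id AND c.amount > 705.39

Result:
name  | amount 
------+--------
Dave  | NULL   
Carol | 1043.93
Eve   | 927.63 
Eve   | 1976.56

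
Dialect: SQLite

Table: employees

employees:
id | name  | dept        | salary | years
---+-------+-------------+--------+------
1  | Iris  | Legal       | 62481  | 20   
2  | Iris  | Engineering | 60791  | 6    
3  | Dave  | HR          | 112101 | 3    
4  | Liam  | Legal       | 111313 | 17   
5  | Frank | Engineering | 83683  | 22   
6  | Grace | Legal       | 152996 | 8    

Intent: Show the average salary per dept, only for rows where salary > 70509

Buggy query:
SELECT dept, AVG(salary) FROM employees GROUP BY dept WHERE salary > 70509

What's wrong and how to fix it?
Bug: WHERE cannot follow GROUP BY

Fix: Move the WHERE clause before GROUP BY

Corrected query:
SELECT dept, AVG(salary) FROM employees WHERE salary > 70509 GROUP BY dept

Result:
dept        | AVG(salary)
------------+------------
Engineering | 83683      
HR          | 112101     
Legal       | 132154.5   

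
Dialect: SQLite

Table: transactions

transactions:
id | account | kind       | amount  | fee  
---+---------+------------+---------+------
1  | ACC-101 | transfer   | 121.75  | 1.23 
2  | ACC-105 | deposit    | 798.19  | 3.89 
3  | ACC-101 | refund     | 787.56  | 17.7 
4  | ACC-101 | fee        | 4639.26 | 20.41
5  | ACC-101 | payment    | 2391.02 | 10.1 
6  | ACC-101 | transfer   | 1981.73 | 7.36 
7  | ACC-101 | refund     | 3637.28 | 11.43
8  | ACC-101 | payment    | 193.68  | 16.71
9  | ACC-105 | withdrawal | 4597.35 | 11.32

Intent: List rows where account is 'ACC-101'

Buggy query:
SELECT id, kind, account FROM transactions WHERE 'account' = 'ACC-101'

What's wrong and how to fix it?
Bug: 'account' in single quotes is a string literal, not the column; the comparison is literal-vs-literal and never true

Fix: Reference the column as account without single quotes

Corrected query:
SELECT id, kind, account FROM transactions WHERE account = 'ACC-101'

Result:
id | kind     | account
---+----------+--------
1  | transfer | ACC-101
3  | refund   | ACC-101
4  | fee      | ACC-101
5  | payment  | ACC-101
6  | transfer | ACC-101
7  | refund   | ACC-101
8  | payment  | ACC-101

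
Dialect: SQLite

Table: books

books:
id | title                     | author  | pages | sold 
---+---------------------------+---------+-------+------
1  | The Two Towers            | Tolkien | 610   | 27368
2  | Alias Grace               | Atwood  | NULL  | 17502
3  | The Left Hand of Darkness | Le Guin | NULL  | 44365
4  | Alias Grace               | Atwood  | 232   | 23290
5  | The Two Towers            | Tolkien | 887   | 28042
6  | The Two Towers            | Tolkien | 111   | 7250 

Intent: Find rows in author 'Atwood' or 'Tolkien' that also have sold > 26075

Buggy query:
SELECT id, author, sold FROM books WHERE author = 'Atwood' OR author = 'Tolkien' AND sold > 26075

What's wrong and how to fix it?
Bug: AND binds tighter than OR, so this parses as author = 'Atwood' OR (author = 'Tolkien' AND sold > 26075)

Fix: Group the OR with parentheses (or use IN), then AND the threshold

Corrected query:
SELECT id, author, sold FROM books WHERE (author = 'Atwood' OR author = 'Tolkien') AND sold > 26075

Result:
id | author  | sold 
---+---------+------
1  | Tolkien | 27368
5  | Tolkien | 28042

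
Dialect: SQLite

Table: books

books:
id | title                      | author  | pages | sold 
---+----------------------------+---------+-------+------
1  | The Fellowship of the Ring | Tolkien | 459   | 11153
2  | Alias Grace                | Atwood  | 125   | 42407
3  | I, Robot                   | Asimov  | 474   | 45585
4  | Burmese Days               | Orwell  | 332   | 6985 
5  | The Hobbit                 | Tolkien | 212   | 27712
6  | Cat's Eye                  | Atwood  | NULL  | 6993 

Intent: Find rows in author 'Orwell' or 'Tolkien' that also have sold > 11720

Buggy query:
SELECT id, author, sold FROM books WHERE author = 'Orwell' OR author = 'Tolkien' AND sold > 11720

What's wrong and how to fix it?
Bug: AND binds tighter than OR, so this parses as author = 'Orwell' OR (author = 'Tolkien' AND sold > 11720)

Fix: Add parentheses around the OR so the AND applies to both alternatives

Corrected query:
SELECT id, author, sold FROM books WHERE (author = 'Orwell' OR author = 'Tolkien') AND sold > 11720

Result:
id | author  | sold 
---+---------+------
5  | Tolkien | 27712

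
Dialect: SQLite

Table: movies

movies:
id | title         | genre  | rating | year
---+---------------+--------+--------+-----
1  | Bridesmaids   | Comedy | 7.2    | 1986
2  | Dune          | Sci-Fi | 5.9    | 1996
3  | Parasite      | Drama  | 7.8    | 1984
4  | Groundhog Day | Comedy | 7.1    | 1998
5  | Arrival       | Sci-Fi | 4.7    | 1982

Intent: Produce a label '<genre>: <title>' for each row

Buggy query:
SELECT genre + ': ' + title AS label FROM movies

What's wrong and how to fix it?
Bug: SQLite uses || for string concatenation; + coerces text to numbers (yielding 0)

Fix: Use the || operator for string concatenation

Corrected query:
SELECT genre || ': ' || title AS label FROM movies

Result:
label                
---------------------
Comedy: Bridesmaids  
Sci-Fi: Dune         
Drama: Parasite      
Comedy: Groundhog Day
Sci-Fi: Arrival      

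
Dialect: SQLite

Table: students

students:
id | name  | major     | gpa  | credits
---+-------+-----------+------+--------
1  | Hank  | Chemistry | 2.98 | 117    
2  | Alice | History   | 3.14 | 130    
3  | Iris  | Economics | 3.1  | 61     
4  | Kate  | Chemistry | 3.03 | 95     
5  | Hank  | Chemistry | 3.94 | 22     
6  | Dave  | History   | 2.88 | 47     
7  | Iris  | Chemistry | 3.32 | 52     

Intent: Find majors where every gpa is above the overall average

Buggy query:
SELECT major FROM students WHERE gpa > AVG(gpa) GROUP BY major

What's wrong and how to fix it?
Bug: AVG() is an aggregate; it can't sit directly in WHERE

Fix: Use a subquery for AVG and a HAVING MIN(...) filter so the condition holds for every row in the group

Corrected query:
SELECT major FROM students GROUP BY major HAVING MIN(gpa) > (SELECT AVG(gpa) FROM students)

Result:
(no rows)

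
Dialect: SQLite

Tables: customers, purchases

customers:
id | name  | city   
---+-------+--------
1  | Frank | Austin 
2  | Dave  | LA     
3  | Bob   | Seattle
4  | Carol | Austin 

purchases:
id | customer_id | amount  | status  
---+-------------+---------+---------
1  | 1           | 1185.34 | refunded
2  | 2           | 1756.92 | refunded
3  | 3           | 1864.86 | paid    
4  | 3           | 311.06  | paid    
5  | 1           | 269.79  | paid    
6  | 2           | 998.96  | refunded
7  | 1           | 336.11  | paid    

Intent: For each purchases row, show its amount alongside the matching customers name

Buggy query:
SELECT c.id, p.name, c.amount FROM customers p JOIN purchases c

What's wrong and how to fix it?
Bug: JOIN with no ON clause produces a cartesian product; every purchases row pairs with every customers row

Fix: Specify the join condition linking the foreign key to the parent id

Corrected query:
SELECT c.id, p.name, c.amount FROM customers p JOIN purchases c ON c.customer_id = p.id

Result:
id | name  | amount 
---+-------+--------
1  | Frank | 1185.34
2  | Dave  | 1756.92
3  | Bob   | 1864.86
4  | Bob   | 311.06 
5  | Frank | 269.79 
6  | Dave  | 998.96 
7  | Frank | 336.11 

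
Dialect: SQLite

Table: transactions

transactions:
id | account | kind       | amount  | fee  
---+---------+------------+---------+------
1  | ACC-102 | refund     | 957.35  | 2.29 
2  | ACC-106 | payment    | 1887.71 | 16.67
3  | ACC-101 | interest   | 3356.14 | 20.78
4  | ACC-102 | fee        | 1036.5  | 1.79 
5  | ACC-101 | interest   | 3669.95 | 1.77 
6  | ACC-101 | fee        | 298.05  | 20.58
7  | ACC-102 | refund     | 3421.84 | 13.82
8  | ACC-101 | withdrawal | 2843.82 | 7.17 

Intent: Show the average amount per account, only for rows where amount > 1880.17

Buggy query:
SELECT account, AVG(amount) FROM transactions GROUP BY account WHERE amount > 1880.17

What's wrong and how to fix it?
Bug: Row-level WHERE must come before GROUP BY in the clause order

Fix: Move the WHERE clause before GROUP BY

Corrected query:
SELECT account, AVG(amount) FROM transactions WHERE amount > 1880.17 GROUP BY account

Result:
account | AVG(amount)
--------+------------
ACC-101 | 3289.97    
ACC-102 | 3421.84    
ACC-106 | 1887.71    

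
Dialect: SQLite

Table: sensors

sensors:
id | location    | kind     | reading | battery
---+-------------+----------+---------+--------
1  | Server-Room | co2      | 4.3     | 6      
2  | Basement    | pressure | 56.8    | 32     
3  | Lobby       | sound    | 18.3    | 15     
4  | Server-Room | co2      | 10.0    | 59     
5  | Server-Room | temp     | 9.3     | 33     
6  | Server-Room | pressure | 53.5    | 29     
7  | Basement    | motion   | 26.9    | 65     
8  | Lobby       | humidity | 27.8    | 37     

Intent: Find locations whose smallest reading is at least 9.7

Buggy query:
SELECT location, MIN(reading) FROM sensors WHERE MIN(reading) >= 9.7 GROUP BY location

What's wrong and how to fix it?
Bug: Aggregates like MIN are computed per group after WHERE runs

Fix: Replace WHERE with HAVING after the GROUP BY

Corrected query:
SELECT location, MIN(reading) FROM sensors GROUP BY location HAVING MIN(reading) >= 9.7

Result:
location | MIN(reading)
---------+-------------
Basement | 26.9        
Lobby    | 18.3        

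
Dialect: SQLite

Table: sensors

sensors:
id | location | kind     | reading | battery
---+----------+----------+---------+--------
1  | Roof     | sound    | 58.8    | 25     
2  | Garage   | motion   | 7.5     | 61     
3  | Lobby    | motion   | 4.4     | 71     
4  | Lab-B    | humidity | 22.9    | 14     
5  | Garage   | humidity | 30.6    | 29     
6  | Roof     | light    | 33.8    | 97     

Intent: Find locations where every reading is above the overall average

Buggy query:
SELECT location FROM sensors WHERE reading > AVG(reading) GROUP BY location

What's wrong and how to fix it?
Bug: AVG() is an aggregate; it can't sit directly in WHERE

Fix: Compute the overall average in a scalar subquery and compare each group's MIN against it in HAVING

Corrected query:
SELECT location FROM sensors GROUP BY location HAVING MIN(reading) > (SELECT AVG(reading) FROM sensors)

Result:
location
--------
Roof    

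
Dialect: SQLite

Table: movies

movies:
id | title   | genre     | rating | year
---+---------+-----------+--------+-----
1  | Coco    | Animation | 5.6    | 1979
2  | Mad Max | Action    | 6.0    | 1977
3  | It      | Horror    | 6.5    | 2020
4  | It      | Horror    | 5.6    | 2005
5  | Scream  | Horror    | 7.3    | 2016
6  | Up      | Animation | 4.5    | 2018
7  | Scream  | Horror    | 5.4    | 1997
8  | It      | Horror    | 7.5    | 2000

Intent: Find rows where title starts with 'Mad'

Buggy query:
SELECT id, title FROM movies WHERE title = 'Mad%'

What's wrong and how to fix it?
Bug: '=' compares the literal string including the % character; pattern matching needs LIKE

Fix: Use LIKE for wildcard pattern matching

Corrected query:
SELECT id, title FROM movies WHERE title LIKE 'Mad%'

Result:
id | title  
---+--------
2  | Mad Max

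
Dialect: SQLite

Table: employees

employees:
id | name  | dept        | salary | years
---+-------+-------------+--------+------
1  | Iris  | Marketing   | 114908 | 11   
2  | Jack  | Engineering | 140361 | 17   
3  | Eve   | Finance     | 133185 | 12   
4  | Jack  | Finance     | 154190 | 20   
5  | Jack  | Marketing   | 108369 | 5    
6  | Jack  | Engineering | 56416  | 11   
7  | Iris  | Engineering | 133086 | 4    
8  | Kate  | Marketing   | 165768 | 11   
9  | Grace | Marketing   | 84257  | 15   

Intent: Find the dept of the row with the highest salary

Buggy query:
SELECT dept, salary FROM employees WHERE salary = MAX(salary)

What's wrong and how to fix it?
Bug: WHERE is evaluated per row; an aggregate over the whole table isn't defined there

Fix: Wrap MAX in a scalar subquery so WHERE compares against a single value

Corrected query:
SELECT dept, salary FROM employees WHERE salary = (SELECT MAX(salary) FROM employees)

Result:
dept      | salary
----------+-------
Marketing | 165768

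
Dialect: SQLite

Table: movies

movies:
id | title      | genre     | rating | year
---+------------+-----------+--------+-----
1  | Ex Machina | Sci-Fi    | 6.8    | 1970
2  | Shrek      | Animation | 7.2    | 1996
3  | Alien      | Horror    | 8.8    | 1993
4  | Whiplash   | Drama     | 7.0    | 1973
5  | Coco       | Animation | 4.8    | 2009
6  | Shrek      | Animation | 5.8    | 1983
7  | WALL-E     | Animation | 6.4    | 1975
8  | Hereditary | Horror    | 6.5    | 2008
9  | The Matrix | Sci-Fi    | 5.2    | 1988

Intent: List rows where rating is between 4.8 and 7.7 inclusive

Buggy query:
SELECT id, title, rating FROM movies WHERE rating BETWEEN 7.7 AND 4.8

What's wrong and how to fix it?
Bug: BETWEEN expects the lower bound first; with 7.7 AND 4.8 the range is empty

Fix: Write BETWEEN 4.8 AND 7.7

Corrected query:
SELECT id, title, rating FROM movies WHERE rating BETWEEN 4.8 AND 7.7

Result:
id | title      | rating
---+------------+-------
1  | Ex Machina | 6.8   
2  | Shrek      | 7.2   
4  | Whiplash   | 7     
5  | Coco       | 4.8   
6  | Shrek      | 5.8   
7  | WALL-E     | 6.4   
8  | Hereditary | 6.5   
9  | The Matrix | 5.2   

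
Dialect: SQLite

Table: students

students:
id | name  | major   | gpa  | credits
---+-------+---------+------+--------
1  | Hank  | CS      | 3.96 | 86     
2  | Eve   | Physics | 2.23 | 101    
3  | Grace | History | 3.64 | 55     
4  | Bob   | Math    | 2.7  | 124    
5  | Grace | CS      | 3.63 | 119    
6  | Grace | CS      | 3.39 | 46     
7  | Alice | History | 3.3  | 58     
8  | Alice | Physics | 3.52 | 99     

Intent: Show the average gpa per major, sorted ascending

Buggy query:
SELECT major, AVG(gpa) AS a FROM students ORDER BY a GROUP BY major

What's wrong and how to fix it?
Bug: GROUP BY must precede ORDER BY

Fix: Move ORDER BY to the end, after GROUP BY

Corrected query:
SELECT major, AVG(gpa) AS a FROM students GROUP BY major ORDER BY a

Result:
major   | a    
--------+------
Math    | 2.7  
Physics | 2.875
History | 3.47 
CS      | 3.66 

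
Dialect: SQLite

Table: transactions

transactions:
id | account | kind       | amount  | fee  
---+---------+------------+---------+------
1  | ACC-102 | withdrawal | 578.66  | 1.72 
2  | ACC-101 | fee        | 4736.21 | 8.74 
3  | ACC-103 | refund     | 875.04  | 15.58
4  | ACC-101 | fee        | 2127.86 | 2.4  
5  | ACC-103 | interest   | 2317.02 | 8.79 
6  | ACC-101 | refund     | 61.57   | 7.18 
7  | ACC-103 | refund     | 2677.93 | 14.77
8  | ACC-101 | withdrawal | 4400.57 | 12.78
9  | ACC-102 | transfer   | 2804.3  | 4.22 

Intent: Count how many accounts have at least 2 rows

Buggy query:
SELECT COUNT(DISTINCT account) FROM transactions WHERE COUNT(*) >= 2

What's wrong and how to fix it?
Bug: COUNT(*) cannot appear in WHERE; the per-group count doesn't exist yet

Fix: Group first with HAVING COUNT(*) >= 2, then COUNT the resulting groups

Corrected query:
SELECT COUNT(*) FROM (SELECT account FROM transactions GROUP BY account HAVING COUNT(*) >= 2)

Result:
COUNT(*)
--------
3       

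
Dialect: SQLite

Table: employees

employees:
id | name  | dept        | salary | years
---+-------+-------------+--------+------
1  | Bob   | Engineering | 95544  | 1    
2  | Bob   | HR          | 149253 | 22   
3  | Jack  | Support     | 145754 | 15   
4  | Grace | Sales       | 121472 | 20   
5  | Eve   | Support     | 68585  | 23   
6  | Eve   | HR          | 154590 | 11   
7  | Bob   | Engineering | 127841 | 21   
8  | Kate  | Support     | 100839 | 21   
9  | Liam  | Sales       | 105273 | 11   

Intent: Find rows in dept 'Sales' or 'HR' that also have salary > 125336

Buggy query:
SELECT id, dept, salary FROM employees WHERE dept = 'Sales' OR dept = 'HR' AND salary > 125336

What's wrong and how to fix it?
Bug: AND binds tighter than OR, so this parses as dept = 'Sales' OR (dept = 'HR' AND salary > 125336)

Fix: Add parentheses around the OR so the AND applies to both alternatives

Corrected query:
SELECT id, dept, salary FROM employees WHERE (dept = 'Sales' OR dept = 'HR') AND salary > 125336

Result:
id | dept | salary
---+------+-------
2  | HR   | 149253
6  | HR   | 154590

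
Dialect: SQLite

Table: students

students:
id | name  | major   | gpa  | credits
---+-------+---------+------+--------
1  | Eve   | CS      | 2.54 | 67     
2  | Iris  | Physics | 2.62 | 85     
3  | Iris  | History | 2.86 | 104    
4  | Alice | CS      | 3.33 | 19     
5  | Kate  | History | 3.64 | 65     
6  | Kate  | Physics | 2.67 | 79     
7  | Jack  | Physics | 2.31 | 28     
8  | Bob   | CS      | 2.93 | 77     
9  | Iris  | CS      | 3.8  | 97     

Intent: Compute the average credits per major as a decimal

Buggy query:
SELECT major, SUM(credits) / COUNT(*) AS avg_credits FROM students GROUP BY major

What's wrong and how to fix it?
Bug: Both operands are integers, so '/' performs integer division and truncates

Fix: Multiply by 1.0 (or CAST to REAL) to force floating-point division

Corrected query:
SELECT major, SUM(credits) * 1.0 / COUNT(*) AS avg_credits FROM students GROUP BY major

Result:
major   | avg_credits
--------+------------
CS      | 65         
History | 84.5       
Physics | 64         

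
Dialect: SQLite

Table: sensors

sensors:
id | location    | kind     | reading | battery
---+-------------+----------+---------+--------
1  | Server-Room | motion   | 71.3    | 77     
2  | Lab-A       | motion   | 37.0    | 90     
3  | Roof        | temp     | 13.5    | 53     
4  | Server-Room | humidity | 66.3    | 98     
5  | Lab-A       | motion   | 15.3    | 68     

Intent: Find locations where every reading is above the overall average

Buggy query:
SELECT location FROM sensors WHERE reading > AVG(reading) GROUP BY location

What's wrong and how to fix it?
Bug: AVG() is an aggregate; it can't sit directly in WHERE

Fix: Compute the overall average in a scalar subquery and compare each group's MIN against it in HAVING

Corrected query:
SELECT location FROM sensors GROUP BY location HAVING MIN(reading) > (SELECT AVG(reading) FROM sensors)

Result:
location   
-----------
Server-Room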